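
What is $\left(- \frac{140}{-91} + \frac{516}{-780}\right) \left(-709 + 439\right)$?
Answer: $- \frac{3078}{13} \approx -236.77$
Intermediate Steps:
$\left(- \frac{140}{-91} + \frac{516}{-780}\right) \left(-709 + 439\right) = \left(\left(-140\right) \left(- \frac{1}{91}\right) + 516 \left(- \frac{1}{780}\right)\right) \left(-270\right) = \left(\frac{20}{13} - \frac{43}{65}\right) \left(-270\right) = \frac{57}{65} \left(-270\right) = - \frac{3078}{13}$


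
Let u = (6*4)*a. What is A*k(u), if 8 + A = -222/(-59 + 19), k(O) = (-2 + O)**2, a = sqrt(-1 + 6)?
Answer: -35329/5 + 1176*sqrt(5)/5 ≈ -6539.9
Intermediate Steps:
a = sqrt(5) ≈ 2.2361
u = 24*sqrt(5) (u = (6*4)*sqrt(5) = 24*sqrt(5) ≈ 53.666)
A = -49/20 (A = -8 - 222/(-59 + 19) = -8 - 222/(-40) = -8 - 222*(-1/40) = -8 + 111/20 = -49/20 ≈ -2.4500)
A*k(u) = -49*(-2 + 24*sqrt(5))**2/20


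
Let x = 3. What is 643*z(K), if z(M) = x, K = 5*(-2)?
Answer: 1929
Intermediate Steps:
K = -10
z(M) = 3
643*z(K) = 643*3 = 1929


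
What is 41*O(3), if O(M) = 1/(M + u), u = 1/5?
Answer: 205/16 ≈ 12.813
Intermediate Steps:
u = 1/5 ≈ 0.20000
O(M) = 1/(1/5 + M) (O(M) = 1/(M + 1/5) = 1/(1/5 + M))
41*O(3) = 41*(5/(1 + 5*3)) = 41*(5/(1 + 15)) = 41*(5/16) = 205/16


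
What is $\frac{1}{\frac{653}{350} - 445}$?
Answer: $- \frac{350}{155097} \approx -0.0022567$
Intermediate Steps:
$\frac{1}{\frac{653}{350} - 445} = \frac{1}{- \frac{155097}{350}} = - \frac{350}{155097}$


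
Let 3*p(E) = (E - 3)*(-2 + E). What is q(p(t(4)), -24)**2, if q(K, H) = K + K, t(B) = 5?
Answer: 16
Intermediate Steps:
p(E) = (-3 + E)*(-2 + E)/3 (p(E) = ((E - 3)*(-2 + E))/3 = ((-3 + E)*(-2 + E))/3 = (-3 + E)*(-2 + E)/3)
q(K, H) = 2*K
q(p(t(4)), -24)**2 = (2*(2 - 5/3*5 + (1/3)*5**2))**2 = (2*(2 - 25/3 + (1/3)*25))**2 = (2*(2 - 25/3 + 25/3))**2 = (2*2)**2 = 4**2 = 16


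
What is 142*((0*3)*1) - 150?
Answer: -150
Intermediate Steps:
142*((0*3)*1) - 150 = 142*(0*1) - 150 = 142*0 - 150 = 0 - 150 = -150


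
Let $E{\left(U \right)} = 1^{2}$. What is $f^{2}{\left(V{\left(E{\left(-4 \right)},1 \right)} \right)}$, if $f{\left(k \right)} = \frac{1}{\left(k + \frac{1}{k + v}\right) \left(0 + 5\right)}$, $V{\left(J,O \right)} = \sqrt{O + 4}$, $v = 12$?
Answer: $\frac{883}{108300} - \frac{23 \sqrt{5}}{81225} \approx 0.0075201$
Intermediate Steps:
$E{\left(U \right)} = 1$
$V{\left(J,O \right)} = \sqrt{4 + O}$
$f{\left(k \right)} = \frac{1}{5 \left(k + \frac{1}{12 + k}\right)}$ ($f{\left(k \right)} = \frac{1}{\left(k + \frac{1}{k + 12}\right) \left(0 + 5\right)} = \frac{1}{\left(k + \frac{1}{12 + k}\right) 5} = \frac{1}{k + \frac{1}{12 + k}} \frac{1}{5} = \frac{1}{5 \left(k + \frac{1}{12 + k}\right)}$)
$f^{2}{\left(V{\left(E{\left(-4 \right)},1 \right)} \right)} = \left(\frac{12 + \sqrt{4 + 1}}{5 \left(1 + \left(\sqrt{4 + 1}\right)^{2} + 12 \sqrt{4 + 1}\right)}\right)^{2} = \left(\frac{12 + \sqrt{5}}{5 \left(1 + \left(\sqrt{5}\right)^{2} + 12 \sqrt{5}\right)}\right)^{2} = \left(\frac{12 + \sqrt{5}}{5 \left(1 + 5 + 12 \sqrt{5}\right)}\right)^{2} = \left(\frac{12 + \sqrt{5}}{5 \left(6 + 12 \sqrt{5}\right)}\right)^{2} = \frac{\left(12 + \sqrt{5}\right)^{2}}{25 \left(6 + 12 \sqrt{5}\right)^{2}}$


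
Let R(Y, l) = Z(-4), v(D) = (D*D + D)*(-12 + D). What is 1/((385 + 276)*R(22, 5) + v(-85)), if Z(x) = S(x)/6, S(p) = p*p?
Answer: -3/2072452 ≈ -1.4476e-6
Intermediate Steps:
S(p) = p²
Z(x) = x²/6
v(D) = (-12 + D)*(D + D²) (v(D) = (D² + D)*(-12 + D) = (D + D²)*(-12 + D) = (-12 + D)*(D + D²))
R(Y, l) = 8/3 (R(Y, l) = (⅙)*(-4)² = (⅙)*16 = 8/3)
1/((385 + 276)*R(22, 5) + v(-85)) = 1/((385 + 276)*(8/3) - 85*(-12 + (-85)² - 11*(-85))) = 1/(661*(8/3) - 85*(-12 + 7225 + 935)) = 1/(5288/3 - 85*8148) = 1/(5288/3 - 692580) = 1/(-2072452/3) = -3/2072452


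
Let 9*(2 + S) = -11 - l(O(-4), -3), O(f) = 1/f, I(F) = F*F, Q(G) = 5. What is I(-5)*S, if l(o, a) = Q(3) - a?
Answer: -925/9 ≈ -102.78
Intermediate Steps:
I(F) = F²
O(f) = 1/f
l(o, a) = 5 - a
S = -37/9 (S = -2 + (-11 - (5 - 1*(-3)))/9 = -2 + (-11 - (5 + 3))/9 = -2 + (-11 - 1*8)/9 = -2 + (-11 - 8)/9 = -2 + (⅑)*(-19) = -2 - 19/9 = -37/9 ≈ -4.1111)
I(-5)*S = (-5)²*(-37/9) = 25*(-37/9) = -925/9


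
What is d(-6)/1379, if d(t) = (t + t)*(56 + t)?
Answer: -600/1379 ≈ -0.43510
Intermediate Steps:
d(t) = 2*t*(56 + t) (d(t) = (2*t)*(56 + t) = 2*t*(56 + t))
d(-6)/1379 = (2*(-6)*(56 - 6))/1379 = (2*(-6)*50)*(1/1379) = -600*1/1379 = -600/1379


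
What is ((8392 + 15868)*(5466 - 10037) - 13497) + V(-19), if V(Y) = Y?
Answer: -110905976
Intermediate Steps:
((8392 + 15868)*(5466 - 10037) - 13497) + V(-19) = ((8392 + 15868)*(5466 - 10037) - 13497) - 19 = (24260*(-4571) - 13497) - 19 = (-110892460 - 13497) - 19 = -110905957 - 19 = -110905976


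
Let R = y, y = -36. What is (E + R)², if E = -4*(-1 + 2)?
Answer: 1600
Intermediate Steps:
R = -36
E = -4 (E = -4*1 = -4)
(E + R)² = (-4 - 36)² = (-40)² = 1600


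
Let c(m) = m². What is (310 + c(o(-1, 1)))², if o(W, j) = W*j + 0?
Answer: 96721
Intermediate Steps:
o(W, j) = W*j
(310 + c(o(-1, 1)))² = (310 + (-1*1)²)² = (310 + (-1)²)² = (310 + 1)² = 311² = 96721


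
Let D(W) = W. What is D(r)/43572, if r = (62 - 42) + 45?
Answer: 65/43572 ≈ 0.0014918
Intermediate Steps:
r = 65 (r = 20 + 45 = 65)
D(r)/43572 = 65/43572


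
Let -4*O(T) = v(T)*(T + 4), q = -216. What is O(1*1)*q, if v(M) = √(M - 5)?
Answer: 540*I ≈ 540.0*I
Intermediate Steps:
v(M) = √(-5 + M)
O(T) = -√(-5 + T)*(4 + T)/4 (O(T) = -√(-5 + T)*(T + 4)/4 = -√(-5 + T)*(4 + T)/4)
O(1*1)*q = (√(-5 + 1*1)*(-4 - 1)/4)*(-216) = (√(-5 + 1)*(-4 - 1*1)/4)*(-216) = (√(-4)*(-4 - 1)/4)*(-216) = ((¼)*(2*I)*(-5))*(-216) = -5*I/2*(-216) = 540*I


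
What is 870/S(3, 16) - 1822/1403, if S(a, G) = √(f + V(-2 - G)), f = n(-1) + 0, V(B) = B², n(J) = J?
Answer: -1822/1403 + 870*√323/323 ≈ 47.109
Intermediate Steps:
f = -1 (f = -1 + 0 = -1)
S(a, G) = √(-1 + (-2 - G)²)
870/S(3, 16) - 1822/1403 = 870/(√(-1 + (2 + 16)²)) - 1822/1403 = 870/(√(-1 + 18²)) - 1822*1/1403 = 870/(√(-1 + 324)) - 1822/1403 = 870/(√323) - 1822/1403 = 870*(√323/323) - 1822/1403 = 870*√323/323 - 1822/1403 = -1822/1403 + 870*√323/323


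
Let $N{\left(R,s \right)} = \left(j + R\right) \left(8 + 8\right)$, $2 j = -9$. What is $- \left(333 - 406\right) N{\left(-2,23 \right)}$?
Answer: $-7592$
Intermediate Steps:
$j = - \frac{9}{2}$ ($j = \frac{1}{2} \left(-9\right) = - \frac{9}{2} \approx -4.5$)
$N{\left(R,s \right)} = -72 + 16 R$ ($N{\left(R,s \right)} = \left(- \frac{9}{2} + R\right) \left(8 + 8\right) = \left(- \frac{9}{2} + R\right) 16 = -72 + 16 R$)
$- \left(333 - 406\right) N{\left(-2,23 \right)} = - \left(333 - 406\right) \left(-72 + 16 \left(-2\right)\right) = - \left(-73\right) \left(-72 - 32\right) = - \left(-73\right) \left(-104\right) = \left(-1\right) 7592 = -7592$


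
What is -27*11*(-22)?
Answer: 6534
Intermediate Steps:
-27*11*(-22) = -297*(-22) = 6534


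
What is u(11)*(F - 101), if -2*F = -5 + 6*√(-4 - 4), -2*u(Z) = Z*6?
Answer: 6501/2 + 198*I*√2 ≈ 3250.5 + 280.01*I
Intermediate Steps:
u(Z) = -3*Z (u(Z) = -Z*6/2 = -3*Z)
F = 5/2 - 6*I*√2 (F = -(-5 + 6*√(-4 - 4))/2 = -(-5 + 6*√(-8))/2 = -(-5 + 6*(2*I*√2))/2 = -(-5 + 12*I*√2)/2 = 5/2 - 6*I*√2 ≈ 2.5 - 8.4853*I)
u(11)*(F - 101) = (-3*11)*((5/2 - 6*I*√2) - 101) = -33*(-197/2 - 6*I*√2) = 6501/2 + 198*I*√2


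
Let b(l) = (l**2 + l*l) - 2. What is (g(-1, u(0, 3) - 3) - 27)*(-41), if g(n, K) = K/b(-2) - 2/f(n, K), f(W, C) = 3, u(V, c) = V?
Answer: 6929/6 ≈ 1154.8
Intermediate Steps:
b(l) = -2 + 2*l**2 (b(l) = (l**2 + l**2) - 2 = 2*l**2 - 2 = -2 + 2*l**2)
g(n, K) = -2/3 + K/6 (g(n, K) = K/(-2 + 2*(-2)**2) - 2/3 = K/(-2 + 2*4) - 2*1/3 = K/(-2 + 8) - 2/3 = K/6 - 2/3 = -2/3 + K/6)
(g(-1, u(0, 3) - 3) - 27)*(-41) = ((-2/3 + (0 - 3)/6) - 27)*(-41) = ((-2/3 + (1/6)*(-3)) - 27)*(-41) = ((-2/3 - 1/2) - 27)*(-41) = (-7/6 - 27)*(-41) = -169/6*(-41) = 6929/6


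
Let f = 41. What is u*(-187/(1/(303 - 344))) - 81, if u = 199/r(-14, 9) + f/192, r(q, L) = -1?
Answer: -292641941/192 ≈ -1.5242e+6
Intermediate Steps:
u = -38167/192 (u = 199/(-1) + 41/192 = 199*(-1) + 41*(1/192) = -199 + 41/192 = -38167/192 ≈ -198.79)
u*(-187/(1/(303 - 344))) - 81 = -(-7137229)/(192*(1/(303 - 344))) - 81 = -(-7137229)/(192*(1/(-41))) - 81 = -(-7137229)/(192*(-1/41)) - 81 = -(-7137229)*(-41)/192 - 81 = -38167/192*7667 - 81 = -292626389/192 - 81 = -292641941/192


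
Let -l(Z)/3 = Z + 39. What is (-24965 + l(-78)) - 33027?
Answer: -57875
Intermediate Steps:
l(Z) = -117 - 3*Z (l(Z) = -3*(Z + 39) = -3*(39 + Z) = -117 - 3*Z)
(-24965 + l(-78)) - 33027 = (-24965 + (-117 - 3*(-78))) - 33027 = (-24965 + (-117 + 234)) - 33027 = (-24965 + 117) - 33027 = -24848 - 33027 = -57875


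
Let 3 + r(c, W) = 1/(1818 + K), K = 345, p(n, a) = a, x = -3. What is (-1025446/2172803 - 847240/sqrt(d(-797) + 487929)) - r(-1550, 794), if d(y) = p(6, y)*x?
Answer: 11879106166/4699772889 - 42362*sqrt(3405)/2043 ≈ -1207.4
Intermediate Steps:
d(y) = -3*y (d(y) = y*(-3) = -3*y)
r(c, W) = -6488/2163 (r(c, W) = -3 + 1/(1818 + 345) = -3 + 1/2163 = -6488/2163)
(-1025446/2172803 - 847240/sqrt(d(-797) + 487929)) - r(-1550, 794) = (-1025446/2172803 - 847240/sqrt(-3*(-797) + 487929)) - 1*(-6488/2163) = (-1025446*1/2172803 - 847240/sqrt(2391 + 487929)) + 6488/2163 = (-1025446/2172803 - 847240*sqrt(3405)/40860) + 6488/2163 = (-1025446/2172803 - 42362*sqrt(3405)/2043) + 6488/2163 = 11879106166/4699772889 - 42362*sqrt(3405)/2043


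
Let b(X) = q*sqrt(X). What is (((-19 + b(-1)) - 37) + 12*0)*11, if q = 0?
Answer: -616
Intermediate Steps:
b(X) = 0 (b(X) = 0*sqrt(X) = 0)
(((-19 + b(-1)) - 37) + 12*0)*11 = (((-19 + 0) - 37) + 12*0)*11 = ((-19 - 37) + 0)*11 = (-56 + 0)*11 = -56*11 = -616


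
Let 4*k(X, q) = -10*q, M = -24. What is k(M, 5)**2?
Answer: 625/4 ≈ 156.25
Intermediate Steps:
k(X, q) = -5*q/2 (k(X, q) = (-10*q)/4 = -5*q/2)
k(M, 5)**2 = (-5/2*5)**2 = (-25/2)**2 = 625/4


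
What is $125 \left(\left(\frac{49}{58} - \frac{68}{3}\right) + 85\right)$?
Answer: $\frac{1374125}{174} \approx 7897.3$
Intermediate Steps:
$125 \left(\left(\frac{49}{58} - \frac{68}{3}\right) + 85\right) = 125 \left(- \frac{3797}{174} + 85\right) = 125 \cdot \frac{10993}{174} = \frac{1374125}{174}$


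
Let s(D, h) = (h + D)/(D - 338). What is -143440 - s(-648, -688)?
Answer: -70716588/493 ≈ -1.4344e+5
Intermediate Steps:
s(D, h) = (D + h)/(-338 + D)
-143440 - s(-648, -688) = -143440 - (-648 - 688)/(-338 - 648) = -143440 - (-1336)/(-986) = -143440 - (-1)*(-1336)/986 = -143440 - 1*668/493 = -143440 - 668/493 = -70716588/493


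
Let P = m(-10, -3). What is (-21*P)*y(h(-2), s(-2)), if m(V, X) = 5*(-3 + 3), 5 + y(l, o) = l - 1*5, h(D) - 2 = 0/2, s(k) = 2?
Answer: 0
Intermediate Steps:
h(D) = 2 (h(D) = 2 + 0/2 = 2 + 0*(1/2) = 2 + 0 = 2)
y(l, o) = -10 + l (y(l, o) = -5 + (l - 1*5) = -5 + (l - 5) = -5 + (-5 + l) = -10 + l)
m(V, X) = 0 (m(V, X) = 5*0 = 0)
P = 0
(-21*P)*y(h(-2), s(-2)) = (-21*0)*(-10 + 2) = 0*(-8) = 0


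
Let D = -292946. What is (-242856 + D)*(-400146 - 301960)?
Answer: 376189799012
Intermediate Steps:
(-242856 + D)*(-400146 - 301960) = (-242856 - 292946)*(-400146 - 301960) = -535802*(-702106) = 376189799012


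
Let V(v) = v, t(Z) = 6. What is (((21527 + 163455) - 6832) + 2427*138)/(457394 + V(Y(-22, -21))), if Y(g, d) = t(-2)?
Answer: 128269/114350 ≈ 1.1217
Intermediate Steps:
Y(g, d) = 6
(((21527 + 163455) - 6832) + 2427*138)/(457394 + V(Y(-22, -21))) = (((21527 + 163455) - 6832) + 2427*138)/(457394 + 6) = ((184982 - 6832) + 334926)/457400 = (178150 + 334926)*(1/457400) = 513076*(1/457400) = 128269/114350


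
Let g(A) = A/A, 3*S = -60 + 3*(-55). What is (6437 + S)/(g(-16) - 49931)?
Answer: -3181/24965 ≈ -0.12742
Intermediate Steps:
S = -75 (S = (-60 + 3*(-55))/3 = (-60 - 165)/3 = (1/3)*(-225) = -75)
g(A) = 1
(6437 + S)/(g(-16) - 49931) = (6437 - 75)/(1 - 49931) = 6362/(-49930) = 6362*(-1/49930) = -3181/24965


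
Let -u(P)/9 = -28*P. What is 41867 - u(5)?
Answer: 40607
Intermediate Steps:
u(P) = 252*P (u(P) = -(-252)*P = 252*P)
41867 - u(5) = 41867 - 252*5 = 41867 - 1*1260 = 41867 - 1260 = 40607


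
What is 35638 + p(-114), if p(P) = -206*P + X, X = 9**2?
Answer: 59203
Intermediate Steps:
X = 81
p(P) = 81 - 206*P (p(P) = -206*P + 81 = 81 - 206*P)
35638 + p(-114) = 35638 + (81 - 206*(-114)) = 35638 + (81 + 23484) = 35638 + 23565 = 59203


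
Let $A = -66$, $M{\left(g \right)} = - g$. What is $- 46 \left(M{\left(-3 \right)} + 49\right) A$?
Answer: $157872$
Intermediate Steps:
$- 46 \left(M{\left(-3 \right)} + 49\right) A = - 46 \left(\left(-1\right) \left(-3\right) + 49\right) \left(-66\right) = - 46 \left(3 + 49\right) \left(-66\right) = \left(-46\right) 52 \left(-66\right) = \left(-2392\right) \left(-66\right) = 157872$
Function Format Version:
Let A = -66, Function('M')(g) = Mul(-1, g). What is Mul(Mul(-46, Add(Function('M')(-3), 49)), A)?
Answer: 157872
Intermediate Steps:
Mul(Mul(-46, Add(Function('M')(-3), 49)), A) = Mul(Mul(-46, Add(Mul(-1, -3), 49)), -66) = Mul(Mul(-46, Add(3, 49)), -66) = Mul(Mul(-46, 52), -66) = Mul(-2392, -66) = 157872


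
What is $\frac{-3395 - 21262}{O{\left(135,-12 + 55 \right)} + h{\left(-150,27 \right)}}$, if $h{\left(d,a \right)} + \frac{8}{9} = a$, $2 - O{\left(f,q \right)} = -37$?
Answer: $- \frac{221913}{586} \approx -378.69$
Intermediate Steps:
$O{\left(f,q \right)} = 39$ ($O{\left(f,q \right)} = 2 - -37 = 2 + 37 = 39$)
$h{\left(d,a \right)} = - \frac{8}{9} + a$
$\frac{-3395 - 21262}{O{\left(135,-12 + 55 \right)} + h{\left(-150,27 \right)}} = \frac{-3395 - 21262}{39 + \left(- \frac{8}{9} + 27\right)} = - \frac{24657}{39 + \frac{235}{9}} = - \frac{24657}{\frac{586}{9}} = \left(-24657\right) \frac{9}{586} = - \frac{221913}{586}$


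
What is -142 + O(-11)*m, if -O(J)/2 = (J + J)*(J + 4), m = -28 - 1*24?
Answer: 15874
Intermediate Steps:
m = -52 (m = -28 - 24 = -52)
O(J) = -4*J*(4 + J) (O(J) = -2*(J + J)*(J + 4) = -2*2*J*(4 + J) = -4*J*(4 + J))
-142 + O(-11)*m = -142 - 4*(-11)*(4 - 11)*(-52) = -142 - 4*(-11)*(-7)*(-52) = -142 - 308*(-52) = -142 + 16016 = 15874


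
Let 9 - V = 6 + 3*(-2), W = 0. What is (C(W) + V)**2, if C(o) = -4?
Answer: 25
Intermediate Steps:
V = 9 (V = 9 - (6 + 3*(-2)) = 9 - (6 - 6) = 9 - 1*0 = 9 + 0 = 9)
(C(W) + V)**2 = (-4 + 9)**2 = 5**2 = 25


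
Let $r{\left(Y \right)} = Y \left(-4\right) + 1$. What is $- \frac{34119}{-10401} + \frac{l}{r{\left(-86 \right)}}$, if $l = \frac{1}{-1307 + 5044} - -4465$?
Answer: $\frac{24170717849}{1489960585} \approx 16.222$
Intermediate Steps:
$r{\left(Y \right)} = 1 - 4 Y$ ($r{\left(Y \right)} = - 4 Y + 1 = 1 - 4 Y$)
$l = \frac{16685706}{3737}$ ($l = \frac{1}{3737} + 4465 = \frac{16685706}{3737} \approx 4465.0$)
$- \frac{34119}{-10401} + \frac{l}{r{\left(-86 \right)}} = - \frac{34119}{-10401} + \frac{16685706}{3737 \left(1 - -344\right)} = \left(-34119\right) \left(- \frac{1}{10401}\right) + \frac{16685706}{3737 \left(1 + 344\right)} = \frac{11373}{3467} + \frac{16685706}{3737 \cdot 345} = \frac{11373}{3467} + \frac{16685706}{3737} \cdot \frac{1}{345} = \frac{11373}{3467} + \frac{5561902}{429755} = \frac{24170717849}{1489960585}$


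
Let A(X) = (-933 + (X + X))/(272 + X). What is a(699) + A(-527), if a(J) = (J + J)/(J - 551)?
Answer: 325283/18870 ≈ 17.238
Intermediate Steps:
A(X) = (-933 + 2*X)/(272 + X)
a(J) = 2*J/(-551 + J) (a(J) = (2*J)/(-551 + J) = 2*J/(-551 + J))
a(699) + A(-527) = 2*699/(-551 + 699) + (-933 + 2*(-527))/(272 - 527) = 2*699/148 + (-933 - 1054)/(-255) = 2*699*(1/148) - 1/255*(-1987) = 699/74 + 1987/255 = 325283/18870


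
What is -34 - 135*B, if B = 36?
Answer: -4894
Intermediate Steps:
-34 - 135*B = -34 - 135*36 = -34 - 4860 = -4894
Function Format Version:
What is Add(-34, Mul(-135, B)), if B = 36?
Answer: -4894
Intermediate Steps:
Add(-34, Mul(-135, B)) = Add(-34, Mul(-135, 36)) = Add(-34, -4860) = -4894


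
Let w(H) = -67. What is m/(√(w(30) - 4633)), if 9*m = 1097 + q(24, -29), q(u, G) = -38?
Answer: -353*I*√47/1410 ≈ -1.7163*I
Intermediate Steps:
m = 353/3 (m = (1097 - 38)/9 = (⅑)*1059 = 353/3 ≈ 117.67)
m/(√(w(30) - 4633)) = 353/(3*(√(-67 - 4633))) = 353/(3*(√(-4700))) = 353/(3*((10*I*√47))) = 353*(-I*√47/470)/3 = -353*I*√47/1410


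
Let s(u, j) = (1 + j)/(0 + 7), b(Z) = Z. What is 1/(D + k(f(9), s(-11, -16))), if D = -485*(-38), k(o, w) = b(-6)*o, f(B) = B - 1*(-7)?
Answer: 1/18334 ≈ 5.4543e-5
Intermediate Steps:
f(B) = 7 + B (f(B) = B + 7 = 7 + B)
s(u, j) = ⅐ + j/7 (s(u, j) = (1 + j)/7 = (1 + j)*(⅐) = ⅐ + j/7)
k(o, w) = -6*o
D = 18430
1/(D + k(f(9), s(-11, -16))) = 1/(18430 - 6*(7 + 9)) = 1/(18430 - 6*16) = 1/(18430 - 96) = 1/18334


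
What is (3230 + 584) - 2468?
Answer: 1346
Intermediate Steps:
(3230 + 584) - 2468 = 3814 - 2468 = 1346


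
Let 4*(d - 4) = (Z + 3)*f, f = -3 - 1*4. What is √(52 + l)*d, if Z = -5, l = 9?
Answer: 15*√61/2 ≈ 58.577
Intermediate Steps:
f = -7 (f = -3 - 4 = -7)
d = 15/2 (d = 4 + ((-5 + 3)*(-7))/4 = 4 + (-2*(-7))/4 = 4 + (¼)*14 = 4 + 7/2 = 15/2 ≈ 7.5000)
√(52 + l)*d = √(52 + 9)*(15/2) = √61*(15/2) = 15*√61/2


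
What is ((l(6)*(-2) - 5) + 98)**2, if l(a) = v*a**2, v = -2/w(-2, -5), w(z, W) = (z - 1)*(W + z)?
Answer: 488601/49 ≈ 9971.5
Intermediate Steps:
w(z, W) = (-1 + z)*(W + z)
v = -2/21 (v = -2/((-2)**2 - 1*(-5) - 1*(-2) - 5*(-2)) = -2/(4 + 5 + 2 + 10) = -2/21 ≈ -0.095238)
l(a) = -2*a**2/21
((l(6)*(-2) - 5) + 98)**2 = ((-2/21*6**2*(-2) - 5) + 98)**2 = ((-2/21*36*(-2) - 5) + 98)**2 = ((-24/7*(-2) - 5) + 98)**2 = ((48/7 - 5) + 98)**2 = (13/7 + 98)**2 = (699/7)**2 = 488601/49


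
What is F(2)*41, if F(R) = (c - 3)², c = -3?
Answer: 1476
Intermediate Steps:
F(R) = 36 (F(R) = (-3 - 3)² = (-6)² = 36)
F(2)*41 = 36*41 = 1476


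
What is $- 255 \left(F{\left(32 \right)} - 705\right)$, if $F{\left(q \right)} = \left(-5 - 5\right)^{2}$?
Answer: $154275$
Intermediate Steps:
$F{\left(q \right)} = 100$ ($F{\left(q \right)} = \left(-10\right)^{2} = 100$)
$- 255 \left(F{\left(32 \right)} - 705\right) = - 255 \left(100 - 705\right) = \left(-255\right) \left(-605\right) = 154275$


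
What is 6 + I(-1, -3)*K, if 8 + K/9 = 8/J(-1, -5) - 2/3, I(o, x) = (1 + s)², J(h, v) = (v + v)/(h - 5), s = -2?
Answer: -144/5 ≈ -28.800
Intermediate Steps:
J(h, v) = 2*v/(-5 + h) (J(h, v) = (2*v)/(-5 + h) = 2*v/(-5 + h))
I(o, x) = 1 (I(o, x) = (1 - 2)² = (-1)² = 1)
K = -174/5 (K = -72 + 9*(8/((2*(-5)/(-5 - 1))) - 2/3) = -72 + 9*(8/((2*(-5)/(-6))) - 2*⅓) = -72 + 9*(8/((2*(-5)*(-⅙))) - ⅔) = -72 + 9*(8/(5/3) - ⅔) = -72 + 9*(8*(⅗) - ⅔) = -72 + 9*(24/5 - ⅔) = -72 + 9*(62/15) = -72 + 186/5 = -174/5 ≈ -34.800)
6 + I(-1, -3)*K = 6 + 1*(-174/5) = 6 - 174/5 = -144/5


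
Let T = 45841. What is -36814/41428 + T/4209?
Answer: 872075411/87185226 ≈ 10.003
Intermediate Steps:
-36814/41428 + T/4209 = -36814/41428 + 45841/4209 = -36814*1/41428 + 45841*(1/4209) = -18407/20714 + 45841/4209 = 872075411/87185226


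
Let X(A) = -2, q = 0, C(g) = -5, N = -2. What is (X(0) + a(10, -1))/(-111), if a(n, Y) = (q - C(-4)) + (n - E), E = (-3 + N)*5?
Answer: -38/111 ≈ -0.34234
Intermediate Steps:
E = -25 (E = (-3 - 2)*5 = -5*5 = -25)
a(n, Y) = 30 + n (a(n, Y) = (0 - 1*(-5)) + (n - 1*(-25)) = (0 + 5) + (n + 25) = 5 + (25 + n) = 30 + n)
(X(0) + a(10, -1))/(-111) = (-2 + (30 + 10))/(-111) = -(-2 + 40)/111 = -1/111*38 = -38/111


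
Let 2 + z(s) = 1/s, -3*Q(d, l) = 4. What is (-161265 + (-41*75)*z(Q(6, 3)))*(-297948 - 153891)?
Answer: 276179811165/4 ≈ 6.9045e+10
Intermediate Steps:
Q(d, l) = -4/3 (Q(d, l) = -1/3*4 = -4/3)
z(s) = -2 + 1/s
(-161265 + (-41*75)*z(Q(6, 3)))*(-297948 - 153891) = (-161265 + (-41*75)*(-2 + 1/(-4/3)))*(-297948 - 153891) = (-161265 - 3075*(-2 - 3/4))*(-451839) = (-161265 - 3075*(-11/4))*(-451839) = (-161265 + 33825/4)*(-451839) = -611235/4*(-451839) = 276179811165/4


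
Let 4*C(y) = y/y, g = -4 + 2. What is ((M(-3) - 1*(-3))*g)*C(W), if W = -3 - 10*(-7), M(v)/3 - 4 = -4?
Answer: -3/2 ≈ -1.5000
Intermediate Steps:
M(v) = 0 (M(v) = 12 + 3*(-4) = 12 - 12 = 0)
g = -2
W = 67 (W = -3 + 70 = 67)
C(y) = 1/4 (C(y) = (y/y)/4 = (1/4)*1 = 1/4)
((M(-3) - 1*(-3))*g)*C(W) = ((0 - 1*(-3))*(-2))*(1/4) = ((0 + 3)*(-2))*(1/4) = (3*(-2))*(1/4) = -6*1/4 = -3/2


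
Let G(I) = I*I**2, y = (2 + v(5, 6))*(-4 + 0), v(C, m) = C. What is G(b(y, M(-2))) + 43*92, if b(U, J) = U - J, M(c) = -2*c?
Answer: -28812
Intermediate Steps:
y = -28 (y = (2 + 5)*(-4 + 0) = 7*(-4) = -28)
G(I) = I**3
G(b(y, M(-2))) + 43*92 = (-28 - (-2)*(-2))**3 + 43*92 = (-28 - 1*4)**3 + 3956 = (-28 - 4)**3 + 3956 = (-32)**3 + 3956 = -32768 + 3956 = -28812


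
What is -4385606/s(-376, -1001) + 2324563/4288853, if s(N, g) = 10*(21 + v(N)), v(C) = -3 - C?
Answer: -9400030335849/8449040410 ≈ -1112.6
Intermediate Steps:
s(N, g) = 180 - 10*N (s(N, g) = 10*(21 + (-3 - N)) = 10*(18 - N) = 180 - 10*N)
-4385606/s(-376, -1001) + 2324563/4288853 = -4385606/(180 - 10*(-376)) + 2324563/4288853 = -4385606/(180 + 3760) + 2324563*(1/4288853) = -4385606/3940 + 2324563/4288853 = -4385606*1/3940 + 2324563/4288853 = -2192803/1970 + 2324563/4288853 = -9400030335849/8449040410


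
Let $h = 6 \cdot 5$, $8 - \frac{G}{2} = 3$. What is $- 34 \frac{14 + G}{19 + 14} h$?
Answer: $- \frac{8160}{11} \approx -741.82$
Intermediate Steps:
$G = 10$ ($G = 16 - 6 = 10$)
$h = 30$
$- 34 \frac{14 + G}{19 + 14} h = - 34 \frac{14 + 10}{19 + 14} \cdot 30 = - 34 \cdot \frac{24}{33} \cdot 30 = - 34 \cdot 24 \cdot \frac{1}{33} \cdot 30 = \left(-34\right) \frac{8}{11} \cdot 30 = \left(- \frac{272}{11}\right) 30 = - \frac{8160}{11}$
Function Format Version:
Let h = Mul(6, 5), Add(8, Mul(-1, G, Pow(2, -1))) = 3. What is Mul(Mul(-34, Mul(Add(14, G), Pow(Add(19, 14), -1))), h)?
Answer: Rational(-8160, 11) ≈ -741.82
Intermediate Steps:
G = 10 (G = Add(16, Mul(-2, 3)) = Add(16, -6) = 10)
h = 30
Mul(Mul(-34, Mul(Add(14, G), Pow(Add(19, 14), -1))), h) = Mul(Mul(-34, Mul(Add(14, 10), Pow(Add(19, 14), -1))), 30) = Mul(Mul(-34, Mul(24, Pow(33, -1))), 30) = Mul(Mul(-34, Mul(24, Rational(1, 33))), 30) = Mul(Mul(-34, Rational(8, 11)), 30) = Mul(Rational(-272, 11), 30) = Rational(-8160, 11)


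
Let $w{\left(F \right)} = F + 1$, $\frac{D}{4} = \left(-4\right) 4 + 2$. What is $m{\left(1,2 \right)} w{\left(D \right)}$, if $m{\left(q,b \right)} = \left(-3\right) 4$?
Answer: $660$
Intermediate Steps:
$m{\left(q,b \right)} = -12$
$D = -56$ ($D = 4 \left(\left(-4\right) 4 + 2\right) = 4 \left(-16 + 2\right) = 4 \left(-14\right) = -56$)
$w{\left(F \right)} = 1 + F$
$m{\left(1,2 \right)} w{\left(D \right)} = - 12 \left(1 - 56\right) = \left(-12\right) \left(-55\right) = 660$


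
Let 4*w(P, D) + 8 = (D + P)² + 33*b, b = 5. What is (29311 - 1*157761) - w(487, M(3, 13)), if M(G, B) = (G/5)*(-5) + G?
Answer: -375563/2 ≈ -1.8778e+5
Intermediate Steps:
M(G, B) = 0 (M(G, B) = (G*(⅕))*(-5) + G = (G/5)*(-5) + G = -G + G = 0)
w(P, D) = 157/4 + (D + P)²/4 (w(P, D) = -2 + ((D + P)² + 33*5)/4 = -2 + ((D + P)² + 165)/4 = -2 + (165 + (D + P)²)/4 = -2 + (165/4 + (D + P)²/4) = 157/4 + (D + P)²/4)
(29311 - 1*157761) - w(487, M(3, 13)) = (29311 - 1*157761) - (157/4 + (0 + 487)²/4) = (29311 - 157761) - (157/4 + (¼)*487²) = -128450 - (157/4 + (¼)*237169) = -128450 - (157/4 + 237169/4) = -128450 - 1*118663/2 = -128450 - 118663/2 = -375563/2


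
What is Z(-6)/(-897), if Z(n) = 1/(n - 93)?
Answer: 1/88803 ≈ 1.1261e-5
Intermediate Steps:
Z(n) = 1/(-93 + n)
Z(-6)/(-897) = 1/(-93 - 6*(-897)) = -1/897/(-99) = -1/99*(-1/897) = 1/88803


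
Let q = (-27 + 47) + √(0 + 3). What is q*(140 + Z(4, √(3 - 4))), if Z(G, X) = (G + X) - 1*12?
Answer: (20 + √3)*(132 + I) ≈ 2868.6 + 21.732*I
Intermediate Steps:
Z(G, X) = -12 + G + X (Z(G, X) = (G + X) - 12 = -12 + G + X)
q = 20 + √3 ≈ 21.732
q*(140 + Z(4, √(3 - 4))) = (20 + √3)*(140 + (-12 + 4 + √(3 - 4))) = (20 + √3)*(140 + (-12 + 4 + √(-1))) = (20 + √3)*(140 + (-12 + 4 + I)) = (20 + √3)*(140 + (-8 + I)) = (20 + √3)*(132 + I)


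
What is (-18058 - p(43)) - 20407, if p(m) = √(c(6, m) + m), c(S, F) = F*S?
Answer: -38465 - √301 ≈ -38482.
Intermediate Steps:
p(m) = √7*√m (p(m) = √(m*6 + m) = √(6*m + m) = √(7*m) = √7*√m)
(-18058 - p(43)) - 20407 = (-18058 - √7*√43) - 20407 = (-18058 - √301) - 20407 = -38465 - √301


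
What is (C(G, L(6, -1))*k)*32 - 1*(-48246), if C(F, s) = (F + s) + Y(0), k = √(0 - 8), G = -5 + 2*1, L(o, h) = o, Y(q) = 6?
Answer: 48246 + 576*I*√2 ≈ 48246.0 + 814.59*I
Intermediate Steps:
G = -3 (G = -5 + 2 = -3)
k = 2*I*√2 (k = √(-8) = 2*I*√2 ≈ 2.8284*I)
C(F, s) = 6 + F + s (C(F, s) = (F + s) + 6 = 6 + F + s)
(C(G, L(6, -1))*k)*32 - 1*(-48246) = ((6 - 3 + 6)*(2*I*√2))*32 - 1*(-48246) = (9*(2*I*√2))*32 + 48246 = (18*I*√2)*32 + 48246 = 576*I*√2 + 48246 = 48246 + 576*I*√2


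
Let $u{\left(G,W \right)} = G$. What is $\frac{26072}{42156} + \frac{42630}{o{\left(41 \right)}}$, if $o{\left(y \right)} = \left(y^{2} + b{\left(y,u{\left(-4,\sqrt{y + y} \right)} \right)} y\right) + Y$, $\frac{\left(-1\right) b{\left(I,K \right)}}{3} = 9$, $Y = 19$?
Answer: $\frac{453142744}{6249627} \approx 72.507$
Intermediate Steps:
$b{\left(I,K \right)} = -27$ ($b{\left(I,K \right)} = \left(-3\right) 9 = -27$)
$o{\left(y \right)} = 19 + y^{2} - 27 y$ ($o{\left(y \right)} = \left(y^{2} - 27 y\right) + 19 = 19 + y^{2} - 27 y$)
$\frac{26072}{42156} + \frac{42630}{o{\left(41 \right)}} = \frac{26072}{42156} + \frac{42630}{19 + 41^{2} - 1107} = 26072 \cdot \frac{1}{42156} + \frac{42630}{19 + 1681 - 1107} = \frac{6518}{10539} + \frac{42630}{593} = \frac{453142744}{6249627}$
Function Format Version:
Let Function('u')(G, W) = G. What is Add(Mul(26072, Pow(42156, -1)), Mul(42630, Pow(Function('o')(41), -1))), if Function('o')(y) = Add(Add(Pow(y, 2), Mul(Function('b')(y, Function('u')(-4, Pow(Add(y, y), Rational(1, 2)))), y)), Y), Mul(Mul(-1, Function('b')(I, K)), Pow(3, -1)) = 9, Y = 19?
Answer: Rational(453142744, 6249627) ≈ 72.507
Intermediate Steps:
Function('b')(I, K) = -27 (Function('b')(I, K) = Mul(-3, 9) = -27)
Function('o')(y) = Add(19, Pow(y, 2), Mul(-27, y)) (Function('o')(y) = Add(Add(Pow(y, 2), Mul(-27, y)), 19) = Add(19, Pow(y, 2), Mul(-27, y)))
Add(Mul(26072, Pow(42156, -1)), Mul(42630, Pow(Function('o')(41), -1))) = Add(Mul(26072, Pow(42156, -1)), Mul(42630, Pow(Add(19, Pow(41, 2), Mul(-27, 41)), -1))) = Add(Mul(26072, Rational(1, 42156)), Mul(42630, Pow(Add(19, 1681, -1107), -1))) = Add(Rational(6518, 10539), Mul(42630, Pow(593, -1))) = Add(Rational(6518, 10539), Mul(42630, Rational(1, 593))) = Add(Rational(6518, 10539), Rational(42630, 593)) = Rational(453142744, 6249627)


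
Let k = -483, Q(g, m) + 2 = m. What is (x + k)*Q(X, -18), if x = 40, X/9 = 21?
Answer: 8860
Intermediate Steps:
X = 189 (X = 9*21 = 189)
Q(g, m) = -2 + m
(x + k)*Q(X, -18) = (40 - 483)*(-2 - 18) = -443*(-20) = 8860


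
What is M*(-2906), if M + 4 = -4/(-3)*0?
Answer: 11624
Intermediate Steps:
M = -4 (M = -4 - 4/(-3)*0 = -4 - 4*(-⅓)*0 = -4 + (4/3)*0 = -4 + 0 = -4)
M*(-2906) = -4*(-2906) = 11624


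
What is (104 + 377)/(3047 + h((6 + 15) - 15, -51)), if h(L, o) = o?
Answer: 481/2996 ≈ 0.16055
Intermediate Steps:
(104 + 377)/(3047 + h((6 + 15) - 15, -51)) = (104 + 377)/(3047 - 51) = 481/2996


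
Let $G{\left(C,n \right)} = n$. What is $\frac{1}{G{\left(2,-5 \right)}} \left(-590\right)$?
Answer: $118$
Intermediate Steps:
$\frac{1}{G{\left(2,-5 \right)}} \left(-590\right) = \frac{1}{-5} \left(-590\right) = \left(- \frac{1}{5}\right) \left(-590\right) = 118$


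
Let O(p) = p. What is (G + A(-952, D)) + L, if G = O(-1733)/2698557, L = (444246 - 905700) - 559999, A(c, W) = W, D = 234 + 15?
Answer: -2755777204361/2698557 ≈ -1.0212e+6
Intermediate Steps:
D = 249
L = -1021453 (L = -461454 - 559999 = -1021453)
G = -1733/2698557 ≈ -0.00064220
(G + A(-952, D)) + L = (-1733/2698557 + 249) - 1021453 = 671938960/2698557 - 1021453 = -2755777204361/2698557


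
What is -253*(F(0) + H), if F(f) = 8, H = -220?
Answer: 53636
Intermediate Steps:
-253*(F(0) + H) = -253*(8 - 220) = -253*(-212) = 53636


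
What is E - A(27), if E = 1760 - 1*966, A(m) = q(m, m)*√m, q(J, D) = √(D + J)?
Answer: 794 - 27*√2 ≈ 755.82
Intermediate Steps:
A(m) = m*√2 (A(m) = √(m + m)*√m = √(2*m)*√m = (√2*√m)*√m = m*√2)
E = 794 (E = 1760 - 966 = 794)
E - A(27) = 794 - 27*√2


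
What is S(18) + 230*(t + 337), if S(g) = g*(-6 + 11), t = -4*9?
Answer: 69320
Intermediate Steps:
t = -36
S(g) = 5*g (S(g) = g*5 = 5*g)
S(18) + 230*(t + 337) = 5*18 + 230*(-36 + 337) = 90 + 230*301 = 90 + 69230 = 69320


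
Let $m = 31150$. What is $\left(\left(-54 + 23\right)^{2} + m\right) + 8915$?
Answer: $41026$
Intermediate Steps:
$\left(\left(-54 + 23\right)^{2} + m\right) + 8915 = \left(\left(-54 + 23\right)^{2} + 31150\right) + 8915 = \left(\left(-31\right)^{2} + 31150\right) + 8915 = \left(961 + 31150\right) + 8915 = 32111 + 8915 = 41026$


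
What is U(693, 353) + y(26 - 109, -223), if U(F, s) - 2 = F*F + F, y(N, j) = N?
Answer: 480861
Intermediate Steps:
U(F, s) = 2 + F + F² (U(F, s) = 2 + (F*F + F) = 2 + (F² + F) = 2 + (F + F²) = 2 + F + F²)
U(693, 353) + y(26 - 109, -223) = (2 + 693 + 693²) + (26 - 109) = (2 + 693 + 480249) - 83 = 480944 - 83 = 480861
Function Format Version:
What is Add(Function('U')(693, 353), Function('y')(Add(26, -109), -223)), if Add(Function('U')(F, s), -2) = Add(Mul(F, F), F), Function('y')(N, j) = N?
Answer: 480861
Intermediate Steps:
Function('U')(F, s) = Add(2, F, Pow(F, 2)) (Function('U')(F, s) = Add(2, Add(Mul(F, F), F)) = Add(2, Add(Pow(F, 2), F)) = Add(2, Add(F, Pow(F, 2))) = Add(2, F, Pow(F, 2)))
Add(Function('U')(693, 353), Function('y')(Add(26, -109), -223)) = Add(Add(2, 693, Pow(693, 2)), Add(26, -109)) = Add(Add(2, 693, 480249), -83) = Add(480944, -83) = 480861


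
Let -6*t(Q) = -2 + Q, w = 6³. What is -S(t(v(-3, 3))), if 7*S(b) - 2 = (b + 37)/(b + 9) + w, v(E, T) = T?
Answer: -11775/371 ≈ -31.739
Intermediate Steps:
w = 216
t(Q) = ⅓ - Q/6 (t(Q) = -(-2 + Q)/6 = ⅓ - Q/6)
S(b) = 218/7 + (37 + b)/(7*(9 + b)) (S(b) = 2/7 + ((b + 37)/(b + 9) + 216)/7 = 2/7 + ((37 + b)/(9 + b) + 216)/7 = 2/7 + (216 + (37 + b)/(9 + b))/7 = 2/7 + (216/7 + (37 + b)/(7*(9 + b))) = 218/7 + (37 + b)/(7*(9 + b)))
-S(t(v(-3, 3))) = -(1999 + 219*(⅓ - ⅙*3))/(7*(9 + (⅓ - ⅙*3))) = -(1999 + 219*(⅓ - ½))/(7*(9 + (⅓ - ½))) = -(1999 + 219*(-⅙))/(7*(9 - ⅙)) = -(1999 - 73/2)/(7*53/6) = -6*3925/(7*53*2) = -1*11775/371 = -11775/371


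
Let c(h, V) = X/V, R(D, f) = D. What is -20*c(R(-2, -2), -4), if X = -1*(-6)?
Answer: 30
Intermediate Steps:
X = 6
c(h, V) = 6/V
-20*c(R(-2, -2), -4) = -120/(-4) = -120*(-1)/4 = -20*(-3/2) = 30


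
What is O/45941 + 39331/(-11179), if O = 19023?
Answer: -227749622/73367777 ≈ -3.1042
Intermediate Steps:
O/45941 + 39331/(-11179) = 19023/45941 + 39331/(-11179) = 19023*(1/45941) + 39331*(-1/11179) = 19023/45941 - 39331/11179 = -227749622/73367777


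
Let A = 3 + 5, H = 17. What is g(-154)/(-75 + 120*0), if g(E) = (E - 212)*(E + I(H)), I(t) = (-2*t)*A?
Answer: -51972/25 ≈ -2078.9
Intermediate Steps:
A = 8
I(t) = -16*t (I(t) = -2*t*8 = -16*t)
g(E) = (-272 + E)*(-212 + E) (g(E) = (E - 212)*(E - 16*17) = (-212 + E)*(E - 272) = (-212 + E)*(-272 + E) = (-272 + E)*(-212 + E))
g(-154)/(-75 + 120*0) = (57664 + (-154)**2 - 484*(-154))/(-75 + 120*0) = (57664 + 23716 + 74536)/(-75 + 0) = 155916/(-75) = 155916*(-1/75) = -51972/25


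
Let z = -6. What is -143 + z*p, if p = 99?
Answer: -737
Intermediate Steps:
-143 + z*p = -143 - 6*99 = -143 - 594 = -737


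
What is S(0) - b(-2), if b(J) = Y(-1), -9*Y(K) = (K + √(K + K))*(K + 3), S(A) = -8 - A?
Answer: -74/9 + 2*I*√2/9 ≈ -8.2222 + 0.31427*I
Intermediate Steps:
Y(K) = -(3 + K)*(K + √2*√K)/9 (Y(K) = -(K + √(K + K))*(K + 3)/9 = -(K + √(2*K))*(3 + K)/9 = -(K + √2*√K)*(3 + K)/9 = -(3 + K)*(K + √2*√K)/9)
b(J) = 2/9 - 2*I*√2/9 (b(J) = -⅓*(-1) - ⅑*(-1)² - √2*√(-1)/3 - √2*(-1)^(3/2)/9 = ⅓ - ⅑*1 - √2*I/3 - √2*(-I)/9 = ⅓ - ⅑ - I*√2/3 + I*√2/9 = 2/9 - 2*I*√2/9)
S(0) - b(-2) = (-8 - 1*0) - (2/9 - 2*I*√2/9) = (-8 + 0) + (-2/9 + 2*I*√2/9) = -8 + (-2/9 + 2*I*√2/9) = -74/9 + 2*I*√2/9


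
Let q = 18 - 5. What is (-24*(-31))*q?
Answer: 9672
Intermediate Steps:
q = 13
(-24*(-31))*q = -24*(-31)*13 = 744*13 = 9672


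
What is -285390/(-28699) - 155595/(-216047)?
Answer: 66123074235/6200332853 ≈ 10.664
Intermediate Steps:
-285390/(-28699) - 155595/(-216047) = -285390*(-1/28699) - 155595*(-1/216047) = 285390/28699 + 155595/216047 = 66123074235/6200332853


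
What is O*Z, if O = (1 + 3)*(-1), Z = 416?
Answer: -1664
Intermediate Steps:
O = -4 (O = 4*(-1) = -4)
O*Z = -4*416 = -1664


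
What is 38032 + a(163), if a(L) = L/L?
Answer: 38033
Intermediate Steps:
a(L) = 1
38032 + a(163) = 38032 + 1 = 38033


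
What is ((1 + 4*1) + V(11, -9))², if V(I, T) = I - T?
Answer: 625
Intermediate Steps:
((1 + 4*1) + V(11, -9))² = ((1 + 4*1) + (11 - 1*(-9)))² = ((1 + 4) + (11 + 9))² = (5 + 20)² = 25² = 625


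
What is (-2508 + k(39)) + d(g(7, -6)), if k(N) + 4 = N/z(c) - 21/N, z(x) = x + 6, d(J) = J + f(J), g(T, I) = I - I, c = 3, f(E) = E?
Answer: -97820/39 ≈ -2508.2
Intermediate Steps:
g(T, I) = 0
d(J) = 2*J (d(J) = J + J = 2*J)
z(x) = 6 + x
k(N) = -4 - 21/N + N/9 (k(N) = -4 + (N/(6 + 3) - 21/N) = -4 + (N/9 - 21/N) = -4 + (-21/N + N/9) = -4 - 21/N + N/9)
(-2508 + k(39)) + d(g(7, -6)) = (-2508 + (-4 - 21/39 + (⅑)*39)) + 2*0 = (-2508 + (-4 - 21*1/39 + 13/3)) + 0 = (-2508 + (-4 - 7/13 + 13/3)) + 0 = (-2508 - 8/39) + 0 = -97820/39 + 0 = -97820/39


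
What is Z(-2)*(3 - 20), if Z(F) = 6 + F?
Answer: -68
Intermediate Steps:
Z(-2)*(3 - 20) = (6 - 2)*(3 - 20) = 4*(-17) = -68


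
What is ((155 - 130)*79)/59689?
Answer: 1975/59689 ≈ 0.033088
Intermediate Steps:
((155 - 130)*79)/59689 = (25*79)*(1/59689) = 1975*(1/59689) = 1975/59689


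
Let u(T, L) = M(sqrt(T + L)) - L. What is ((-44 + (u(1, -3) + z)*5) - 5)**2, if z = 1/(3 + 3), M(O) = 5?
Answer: 2401/36 ≈ 66.694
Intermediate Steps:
z = 1/6 ≈ 0.16667
u(T, L) = 5 - L
((-44 + (u(1, -3) + z)*5) - 5)**2 = ((-44 + ((5 - 1*(-3)) + 1/6)*5) - 5)**2 = ((-44 + ((5 + 3) + 1/6)*5) - 5)**2 = ((-44 + (8 + 1/6)*5) - 5)**2 = ((-44 + (49/6)*5) - 5)**2 = ((-44 + 245/6) - 5)**2 = (-19/6 - 5)**2 = (-49/6)**2 = 2401/36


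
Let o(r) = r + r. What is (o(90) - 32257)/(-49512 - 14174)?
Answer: 32077/63686 ≈ 0.50367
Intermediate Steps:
o(r) = 2*r
(o(90) - 32257)/(-49512 - 14174) = (2*90 - 32257)/(-49512 - 14174) = (180 - 32257)/(-63686) = -32077*(-1/63686) = 32077/63686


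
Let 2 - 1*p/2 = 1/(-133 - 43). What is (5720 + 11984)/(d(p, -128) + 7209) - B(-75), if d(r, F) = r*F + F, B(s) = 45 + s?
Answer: 2362034/72243 ≈ 32.696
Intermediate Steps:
p = 353/88 (p = 4 - 2/(-133 - 43) = 4 - 2/(-176) = 4 - 2*(-1/176) = 4 + 1/88 = 353/88 ≈ 4.0114)
d(r, F) = F + F*r (d(r, F) = F*r + F = F + F*r)
(5720 + 11984)/(d(p, -128) + 7209) - B(-75) = (5720 + 11984)/(-128*(1 + 353/88) + 7209) - (45 - 75) = 17704/(-128*441/88 + 7209) - 1*(-30) = 17704/(-7056/11 + 7209) + 30 = 17704/(72243/11) + 30 = 17704*(11/72243) + 30 = 194744/72243 + 30 = 2362034/72243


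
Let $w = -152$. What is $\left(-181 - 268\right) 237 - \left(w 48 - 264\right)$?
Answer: $-98853$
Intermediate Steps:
$\left(-181 - 268\right) 237 - \left(w 48 - 264\right) = \left(-181 - 268\right) 237 - \left(\left(-152\right) 48 - 264\right) = \left(-449\right) 237 - \left(-7296 - 264\right) = -106413 - -7560 = -106413 + 7560 = -98853$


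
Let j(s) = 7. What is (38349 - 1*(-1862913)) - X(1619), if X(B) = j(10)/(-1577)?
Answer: 2998290181/1577 ≈ 1.9013e+6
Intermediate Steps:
X(B) = -7/1577 (X(B) = 7/(-1577) = 7*(-1/1577) = -7/1577)
(38349 - 1*(-1862913)) - X(1619) = (38349 - 1*(-1862913)) - 1*(-7/1577) = (38349 + 1862913) + 7/1577 = 1901262 + 7/1577 = 2998290181/1577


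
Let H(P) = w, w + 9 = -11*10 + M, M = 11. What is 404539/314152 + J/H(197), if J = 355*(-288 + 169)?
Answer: 3328760363/8482104 ≈ 392.45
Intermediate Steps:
J = -42245 (J = 355*(-119) = -42245)
w = -108 (w = -9 + (-11*10 + 11) = -9 + (-110 + 11) = -9 - 99 = -108)
H(P) = -108
404539/314152 + J/H(197) = 404539/314152 - 42245/(-108) = 404539*(1/314152) - 42245*(-1/108) = 404539/314152 + 42245/108 = 3328760363/8482104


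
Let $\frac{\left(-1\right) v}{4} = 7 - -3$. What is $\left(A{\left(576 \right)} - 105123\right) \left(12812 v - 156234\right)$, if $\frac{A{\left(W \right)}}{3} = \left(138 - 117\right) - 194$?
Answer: $70644284388$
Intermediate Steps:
$A{\left(W \right)} = -519$ ($A{\left(W \right)} = 3 \left(\left(138 - 117\right) - 194\right) = 3 \left(21 - 194\right) = 3 \left(-173\right) = -519$)
$v = -40$ ($v = - 4 \left(7 - -3\right) = - 4 \left(7 + 3\right) = \left(-4\right) 10 = -40$)
$\left(A{\left(576 \right)} - 105123\right) \left(12812 v - 156234\right) = \left(-519 - 105123\right) \left(12812 \left(-40\right) - 156234\right) = - 105642 \left(-512480 - 156234\right) = \left(-105642\right) \left(-668714\right) = 70644284388$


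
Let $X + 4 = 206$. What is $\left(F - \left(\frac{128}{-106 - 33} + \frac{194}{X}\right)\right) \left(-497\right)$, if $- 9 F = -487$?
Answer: $- \frac{3395503006}{126351} \approx -26874.0$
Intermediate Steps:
$F = \frac{487}{9}$ ($F = \left(- \frac{1}{9}\right) \left(-487\right) = \frac{487}{9} \approx 54.111$)
$X = 202$ ($X = -4 + 206 = 202$)
$\left(F - \left(\frac{128}{-106 - 33} + \frac{194}{X}\right)\right) \left(-497\right) = \left(\frac{487}{9} - \left(\frac{97}{101} + \frac{128}{-106 - 33}\right)\right) \left(-497\right) = \left(\frac{487}{9} - \left(\frac{97}{101} + \frac{128}{-139}\right)\right) \left(-497\right) = \left(\frac{487}{9} - \frac{555}{14039}\right) \left(-497\right) = \frac{6831998}{126351} \left(-497\right) = - \frac{3395503006}{126351}$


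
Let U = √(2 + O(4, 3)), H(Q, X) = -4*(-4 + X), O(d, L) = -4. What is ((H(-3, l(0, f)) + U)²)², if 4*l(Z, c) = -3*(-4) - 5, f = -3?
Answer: (9 + I*√2)⁴ ≈ 5593.0 + 4022.0*I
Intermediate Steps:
l(Z, c) = 7/4 (l(Z, c) = (-3*(-4) - 5)/4 = (12 - 5)/4 = (¼)*7 = 7/4)
H(Q, X) = 16 - 4*X
U = I*√2 (U = √(2 - 4) = √(-2) = I*√2 ≈ 1.4142*I)
((H(-3, l(0, f)) + U)²)² = (((16 - 4*7/4) + I*√2)²)² = (((16 - 7) + I*√2)²)² = ((9 + I*√2)²)² = (9 + I*√2)⁴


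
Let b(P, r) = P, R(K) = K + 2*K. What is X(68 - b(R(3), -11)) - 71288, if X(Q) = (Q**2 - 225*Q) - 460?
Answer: -81542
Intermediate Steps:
R(K) = 3*K
X(Q) = -460 + Q**2 - 225*Q
X(68 - b(R(3), -11)) - 71288 = (-460 + (68 - 3*3)**2 - 225*(68 - 3*3)) - 71288 = (-460 + (68 - 1*9)**2 - 225*(68 - 1*9)) - 71288 = (-460 + (68 - 9)**2 - 225*(68 - 9)) - 71288 = (-460 + 59**2 - 225*59) - 71288 = (-460 + 3481 - 13275) - 71288 = -10254 - 71288 = -81542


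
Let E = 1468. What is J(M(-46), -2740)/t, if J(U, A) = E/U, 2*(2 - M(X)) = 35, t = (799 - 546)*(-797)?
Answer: 2936/6250871 ≈ 0.00046969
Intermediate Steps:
t = -201641 (t = 253*(-797) = -201641)
M(X) = -31/2 (M(X) = 2 - ½*35 = 2 - 35/2 = -31/2)
J(U, A) = 1468/U
J(M(-46), -2740)/t = (1468/(-31/2))/(-201641) = (1468*(-2/31))*(-1/201641) = -2936/31*(-1/201641) = 2936/6250871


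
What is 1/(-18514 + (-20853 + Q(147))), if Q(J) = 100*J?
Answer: -1/24667 ≈ -4.0540e-5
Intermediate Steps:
1/(-18514 + (-20853 + Q(147))) = 1/(-18514 + (-20853 + 100*147)) = 1/(-18514 + (-20853 + 14700)) = 1/(-18514 - 6153) = 1/(-24667) = -1/24667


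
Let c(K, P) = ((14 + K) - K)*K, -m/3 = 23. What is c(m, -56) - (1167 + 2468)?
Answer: -4601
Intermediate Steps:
m = -69 (m = -3*23 = -69)
c(K, P) = 14*K
c(m, -56) - (1167 + 2468) = 14*(-69) - (1167 + 2468) = -966 - 1*3635 = -966 - 3635 = -4601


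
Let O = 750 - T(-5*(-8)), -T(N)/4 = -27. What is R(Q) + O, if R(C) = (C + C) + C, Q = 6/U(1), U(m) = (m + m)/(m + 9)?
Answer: 732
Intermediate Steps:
T(N) = 108 (T(N) = -4*(-27) = 108)
U(m) = 2*m/(9 + m) (U(m) = (2*m)/(9 + m) = 2*m/(9 + m))
Q = 30 (Q = 6/((2*1/(9 + 1))) = 6/((2*1/10)) = 6/((2*1*(⅒))) = 6/(⅕) = 6*5 = 30)
O = 642 (O = 750 - 1*108 = 750 - 108 = 642)
R(C) = 3*C (R(C) = 2*C + C = 3*C)
R(Q) + O = 3*30 + 642 = 90 + 642 = 732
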